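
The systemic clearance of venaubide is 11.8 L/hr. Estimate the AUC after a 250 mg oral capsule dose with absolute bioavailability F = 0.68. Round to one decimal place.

AUC_0→∞ = F × Dose / CL
        = 0.68 × 250 / 11.8 = 14.4068 mg/L·hr

AUC = 14.4 mg/L·hr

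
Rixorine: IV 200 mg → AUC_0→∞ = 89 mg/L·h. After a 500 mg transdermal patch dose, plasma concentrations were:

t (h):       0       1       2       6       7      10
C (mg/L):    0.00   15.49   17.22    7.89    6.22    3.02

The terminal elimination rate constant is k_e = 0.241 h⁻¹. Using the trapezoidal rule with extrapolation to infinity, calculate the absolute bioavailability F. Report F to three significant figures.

F = 0.484

Trapezoidal AUC_0→10 (transdermal patch):
  [0→1]: (0.00+15.49)/2 × 1 = 7.745
  [1→2]: (15.49+17.22)/2 × 1 = 16.355
  [2→6]: (17.22+7.89)/2 × 4 = 50.22
  [6→7]: (7.89+6.22)/2 × 1 = 7.055
  [7→10]: (6.22+3.02)/2 × 3 = 13.86
  Sum = 95.235 mg/L·h
Tail: C_last/k_e = 3.02/0.241 = 12.531
AUC_0→∞ (transdermal patch) = 95.235 + 12.531 = 107.766 mg/L·h
F = (AUC_ev/D_ev)/(AUC_iv/D_iv) = (107.766/500)/(89/200) = 0.215532/0.445 = 0.4843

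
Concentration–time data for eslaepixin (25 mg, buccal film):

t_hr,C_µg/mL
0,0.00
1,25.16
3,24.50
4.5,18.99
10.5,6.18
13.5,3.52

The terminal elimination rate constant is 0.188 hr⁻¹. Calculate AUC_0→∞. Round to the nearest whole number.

AUC = 204 µg/mL·hr

Trapezoidal AUC_0→13.5:
  [0→1]: (0.00+25.16)/2 × 1 = 12.58
  [1→3]: (25.16+24.50)/2 × 2 = 49.66
  [3→4.5]: (24.50+18.99)/2 × 1.5 = 32.6175
  [4.5→10.5]: (18.99+6.18)/2 × 6 = 75.51
  [10.5→13.5]: (6.18+3.52)/2 × 3 = 14.55
  Sum = 184.9175 µg/mL·hr
Extrapolated tail: C_last / k_e = 3.52 / 0.188 = 18.723
AUC_0→∞ = 184.9175 + 18.723 = 203.6405 µg/mL·hr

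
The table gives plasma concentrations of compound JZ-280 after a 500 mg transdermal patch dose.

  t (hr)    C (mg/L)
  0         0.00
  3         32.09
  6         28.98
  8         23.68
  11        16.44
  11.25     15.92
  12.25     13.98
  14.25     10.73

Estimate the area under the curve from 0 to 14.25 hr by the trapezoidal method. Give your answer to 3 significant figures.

Trapezoidal AUC_0→14.25:
  [0→3]: (0.00+32.09)/2 × 3 = 48.135
  [3→6]: (32.09+28.98)/2 × 3 = 91.605
  [6→8]: (28.98+23.68)/2 × 2 = 52.66
  [8→11]: (23.68+16.44)/2 × 3 = 60.18
  [11→11.25]: (16.44+15.92)/2 × 0.25 = 4.045
  [11.25→12.25]: (15.92+13.98)/2 × 1 = 14.95
  [12.25→14.25]: (13.98+10.73)/2 × 2 = 24.71
  Sum = 296.285 mg/L·hr

AUC = 296 mg/L·hr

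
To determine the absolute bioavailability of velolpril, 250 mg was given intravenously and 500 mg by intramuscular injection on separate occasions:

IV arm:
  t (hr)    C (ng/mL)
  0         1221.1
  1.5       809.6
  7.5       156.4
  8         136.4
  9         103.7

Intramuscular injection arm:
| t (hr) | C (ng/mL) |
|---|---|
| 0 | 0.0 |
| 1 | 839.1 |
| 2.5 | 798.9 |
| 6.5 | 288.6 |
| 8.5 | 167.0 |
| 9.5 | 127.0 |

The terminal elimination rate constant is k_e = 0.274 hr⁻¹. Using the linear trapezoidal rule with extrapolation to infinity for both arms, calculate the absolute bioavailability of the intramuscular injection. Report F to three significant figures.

F = 0.490

Trapezoidal AUC_0→9 (IV):
  [0→1.5]: (1221.1+809.6)/2 × 1.5 = 1523.025
  [1.5→7.5]: (809.6+156.4)/2 × 6 = 2898.0
  [7.5→8]: (156.4+136.4)/2 × 0.5 = 73.2
  [8→9]: (136.4+103.7)/2 × 1 = 120.05
  Sum = 4614.275 ng/mL·hr
IV tail: 103.7/0.274 = 378.467; AUC_iv,0→∞ = 4614.275 + 378.467 = 4992.742 ng/mL·hr
Trapezoidal AUC_0→9.5 (intramuscular injection):
  [0→1]: (0.0+839.1)/2 × 1 = 419.55
  [1→2.5]: (839.1+798.9)/2 × 1.5 = 1228.5
  [2.5→6.5]: (798.9+288.6)/2 × 4 = 2175.0
  [6.5→8.5]: (288.6+167.0)/2 × 2 = 455.6
  [8.5→9.5]: (167.0+127.0)/2 × 1 = 147.0
  Sum = 4425.65 ng/mL·hr
intramuscular injection tail: 127.0/0.274 = 463.504; AUC_ev,0→∞ = 4425.65 + 463.504 = 4889.154 ng/mL·hr
F = (AUC_ev/D_ev)/(AUC_iv/D_iv) = (4889.154/500)/(4992.742/250) = 9.778308/19.970968 = 0.4896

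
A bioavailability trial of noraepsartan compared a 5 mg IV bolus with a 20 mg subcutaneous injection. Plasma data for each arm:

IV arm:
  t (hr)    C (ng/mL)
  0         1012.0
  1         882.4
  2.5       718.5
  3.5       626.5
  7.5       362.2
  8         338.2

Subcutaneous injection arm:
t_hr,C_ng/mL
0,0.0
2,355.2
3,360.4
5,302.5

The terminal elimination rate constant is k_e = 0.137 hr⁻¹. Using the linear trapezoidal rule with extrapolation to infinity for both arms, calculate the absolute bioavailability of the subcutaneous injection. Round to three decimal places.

F = 0.120

Trapezoidal AUC_0→8 (IV):
  [0→1]: (1012.0+882.4)/2 × 1 = 947.2
  [1→2.5]: (882.4+718.5)/2 × 1.5 = 1200.675
  [2.5→3.5]: (718.5+626.5)/2 × 1 = 672.5
  [3.5→7.5]: (626.5+362.2)/2 × 4 = 1977.4
  [7.5→8]: (362.2+338.2)/2 × 0.5 = 175.1
  Sum = 4972.875 ng/mL·hr
IV tail: 338.2/0.137 = 2468.613; AUC_iv,0→∞ = 4972.875 + 2468.613 = 7441.488 ng/mL·hr
Trapezoidal AUC_0→5 (subcutaneous injection):
  [0→2]: (0.0+355.2)/2 × 2 = 355.2
  [2→3]: (355.2+360.4)/2 × 1 = 357.8
  [3→5]: (360.4+302.5)/2 × 2 = 662.9
  Sum = 1375.9 ng/mL·hr
subcutaneous injection tail: 302.5/0.137 = 2208.029; AUC_ev,0→∞ = 1375.9 + 2208.029 = 3583.929 ng/mL·hr
F = (AUC_ev/D_ev)/(AUC_iv/D_iv) = (3583.929/20)/(7441.488/5) = 179.19645/1488.2976 = 0.1204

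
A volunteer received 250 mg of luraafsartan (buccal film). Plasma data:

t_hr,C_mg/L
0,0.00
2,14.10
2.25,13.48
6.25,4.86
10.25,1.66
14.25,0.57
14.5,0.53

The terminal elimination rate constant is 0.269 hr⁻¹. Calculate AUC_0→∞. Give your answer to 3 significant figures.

Trapezoidal AUC_0→14.5:
  [0→2]: (0.00+14.10)/2 × 2 = 14.1
  [2→2.25]: (14.10+13.48)/2 × 0.25 = 3.4475
  [2.25→6.25]: (13.48+4.86)/2 × 4 = 36.68
  [6.25→10.25]: (4.86+1.66)/2 × 4 = 13.04
  [10.25→14.25]: (1.66+0.57)/2 × 4 = 4.46
  [14.25→14.5]: (0.57+0.53)/2 × 0.25 = 0.1375
  Sum = 71.865 mg/L·hr
Extrapolated tail: C_last / k_e = 0.53 / 0.269 = 1.970
AUC_0→∞ = 71.865 + 1.970 = 73.835 mg/L·hr

AUC = 73.8 mg/L·hr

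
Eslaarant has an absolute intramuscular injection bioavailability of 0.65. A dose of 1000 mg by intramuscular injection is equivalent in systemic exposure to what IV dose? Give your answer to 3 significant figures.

Systemic exposure from an extravascular dose = F × D_ev, so the equivalent IV dose is F × D_ev.
D_iv = F × D_ev = 0.65 × 1000 = 650 mg

D_iv = 650 mg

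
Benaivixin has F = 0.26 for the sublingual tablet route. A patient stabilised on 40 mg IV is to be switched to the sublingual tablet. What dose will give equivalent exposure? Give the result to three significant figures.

D_sublingual = 154 mg

For equal systemic exposure: F × D_ev = D_iv
D_ev = D_iv / F = 40 / 0.26 = 153.846 mg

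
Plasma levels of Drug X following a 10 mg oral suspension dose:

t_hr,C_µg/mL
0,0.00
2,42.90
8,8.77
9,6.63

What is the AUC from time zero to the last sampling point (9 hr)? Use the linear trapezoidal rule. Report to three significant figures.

Trapezoidal AUC_0→9:
  [0→2]: (0.00+42.90)/2 × 2 = 42.9
  [2→8]: (42.90+8.77)/2 × 6 = 155.01
  [8→9]: (8.77+6.63)/2 × 1 = 7.7
  Sum = 205.61 µg/mL·hr

AUC = 206 µg/mL·hr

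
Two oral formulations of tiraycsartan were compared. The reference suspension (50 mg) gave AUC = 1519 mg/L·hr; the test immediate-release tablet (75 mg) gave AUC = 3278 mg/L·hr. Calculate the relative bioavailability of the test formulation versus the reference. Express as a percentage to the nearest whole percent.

F_rel = 144%

F_rel = (AUC_test/D_test) / (AUC_ref/D_ref)
      = (3278/75) / (1519/50)
      = 43.7067 / 30.38 = 1.4387 = 143.87%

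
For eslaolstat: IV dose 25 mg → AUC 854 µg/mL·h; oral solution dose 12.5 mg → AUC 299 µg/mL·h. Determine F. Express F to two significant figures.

F = 0.70

F = (AUC_ev / D_ev) / (AUC_iv / D_iv)
  = (299/12.5) / (854/25)
  = 23.92 / 34.16 = 0.7002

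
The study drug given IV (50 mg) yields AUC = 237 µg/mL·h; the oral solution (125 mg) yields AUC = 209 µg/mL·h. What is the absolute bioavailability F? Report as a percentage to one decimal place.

F = 35.3%

F = (AUC_ev / D_ev) / (AUC_iv / D_iv)
  = (209/125) / (237/50)
  = 1.672 / 4.74 = 0.3527
  = 35.27%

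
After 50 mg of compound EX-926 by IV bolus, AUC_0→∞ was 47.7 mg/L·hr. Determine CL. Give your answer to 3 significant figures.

CL = Dose_iv / AUC_0→∞
   = 50 / 47.7 = 1.04822 L/hr

CL = 1.05 L/hr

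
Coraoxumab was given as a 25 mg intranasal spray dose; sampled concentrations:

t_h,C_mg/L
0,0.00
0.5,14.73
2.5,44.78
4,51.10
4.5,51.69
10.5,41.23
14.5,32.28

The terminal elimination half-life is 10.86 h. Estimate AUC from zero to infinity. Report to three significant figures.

AUC = 1090 mg/L·h

Trapezoidal AUC_0→14.5:
  [0→0.5]: (0.00+14.73)/2 × 0.5 = 3.6825
  [0.5→2.5]: (14.73+44.78)/2 × 2 = 59.51
  [2.5→4]: (44.78+51.10)/2 × 1.5 = 71.91
  [4→4.5]: (51.10+51.69)/2 × 0.5 = 25.6975
  [4.5→10.5]: (51.69+41.23)/2 × 6 = 278.76
  [10.5→14.5]: (41.23+32.28)/2 × 4 = 147.02
  Sum = 586.58 mg/L·h
k_e = ln2 / t½ = 0.693147 / 10.86 = 0.0638 h^-1
Extrapolated tail: C_last / k_e = 32.28 / 0.0638 = 505.956
AUC_0→∞ = 586.58 + 505.956 = 1092.536 mg/L·h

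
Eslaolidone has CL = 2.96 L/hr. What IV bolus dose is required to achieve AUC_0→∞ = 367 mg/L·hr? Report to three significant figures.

Dose = 1090 mg

Dose_iv = CL × AUC_0→∞
     = 2.96 × 367 = 1086.32 mg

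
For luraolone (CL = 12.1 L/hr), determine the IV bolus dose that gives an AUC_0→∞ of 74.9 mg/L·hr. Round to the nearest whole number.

Dose_iv = CL × AUC_0→∞
     = 12.1 × 74.9 = 906.29 mg

Dose = 906 mg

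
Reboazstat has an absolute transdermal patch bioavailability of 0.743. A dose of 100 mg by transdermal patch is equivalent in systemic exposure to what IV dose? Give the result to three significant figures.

D_iv = 74.3 mg

Systemic exposure from an extravascular dose = F × D_ev, so the equivalent IV dose is F × D_ev.
D_iv = F × D_ev = 0.743 × 100 = 74.3 mg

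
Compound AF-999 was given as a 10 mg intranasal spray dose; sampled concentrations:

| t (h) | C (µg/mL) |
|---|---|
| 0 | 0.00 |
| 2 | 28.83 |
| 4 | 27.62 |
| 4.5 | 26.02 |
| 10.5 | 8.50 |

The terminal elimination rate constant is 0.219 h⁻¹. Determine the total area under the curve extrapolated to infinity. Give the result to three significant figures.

AUC = 241 µg/mL·h

Trapezoidal AUC_0→10.5:
  [0→2]: (0.00+28.83)/2 × 2 = 28.83
  [2→4]: (28.83+27.62)/2 × 2 = 56.45
  [4→4.5]: (27.62+26.02)/2 × 0.5 = 13.41
  [4.5→10.5]: (26.02+8.50)/2 × 6 = 103.56
  Sum = 202.25 µg/mL·h
Extrapolated tail: C_last / k_e = 8.50 / 0.219 = 38.813
AUC_0→∞ = 202.25 + 38.813 = 241.063 µg/mL·h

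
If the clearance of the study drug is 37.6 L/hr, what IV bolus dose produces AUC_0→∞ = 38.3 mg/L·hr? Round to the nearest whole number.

Dose = 1440 mg

Dose_iv = CL × AUC_0→∞
     = 37.6 × 38.3 = 1440.08 mg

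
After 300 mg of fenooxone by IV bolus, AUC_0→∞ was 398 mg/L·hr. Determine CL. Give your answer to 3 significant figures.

CL = Dose_iv / AUC_0→∞
   = 300 / 398 = 0.753769 L/hr

CL = 0.754 L/hr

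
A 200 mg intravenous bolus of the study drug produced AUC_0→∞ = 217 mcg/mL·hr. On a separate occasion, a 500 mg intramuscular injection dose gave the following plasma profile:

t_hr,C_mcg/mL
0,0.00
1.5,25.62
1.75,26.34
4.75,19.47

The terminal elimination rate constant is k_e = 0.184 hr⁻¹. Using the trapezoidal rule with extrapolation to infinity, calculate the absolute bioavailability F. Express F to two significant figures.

F = 0.37

Trapezoidal AUC_0→4.75 (intramuscular injection):
  [0→1.5]: (0.00+25.62)/2 × 1.5 = 19.215
  [1.5→1.75]: (25.62+26.34)/2 × 0.25 = 6.495
  [1.75→4.75]: (26.34+19.47)/2 × 3 = 68.715
  Sum = 94.425 mcg/mL·hr
Tail: C_last/k_e = 19.47/0.184 = 105.815
AUC_0→∞ (intramuscular injection) = 94.425 + 105.815 = 200.24 mcg/mL·hr
F = (AUC_ev/D_ev)/(AUC_iv/D_iv) = (200.24/500)/(217/200) = 0.40048/1.085 = 0.3691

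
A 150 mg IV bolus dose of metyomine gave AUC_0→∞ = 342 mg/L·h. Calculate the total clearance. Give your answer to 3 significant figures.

CL = Dose_iv / AUC_0→∞
   = 150 / 342 = 0.438596 L/h

CL = 0.439 L/h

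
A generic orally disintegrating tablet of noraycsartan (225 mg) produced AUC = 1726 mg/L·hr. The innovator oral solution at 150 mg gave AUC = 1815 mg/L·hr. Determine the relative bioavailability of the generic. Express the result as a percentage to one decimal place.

F_rel = (AUC_test/D_test) / (AUC_ref/D_ref)
      = (1726/225) / (1815/150)
      = 7.67111 / 12.1 = 0.6340 = 63.40%

F_rel = 63.4%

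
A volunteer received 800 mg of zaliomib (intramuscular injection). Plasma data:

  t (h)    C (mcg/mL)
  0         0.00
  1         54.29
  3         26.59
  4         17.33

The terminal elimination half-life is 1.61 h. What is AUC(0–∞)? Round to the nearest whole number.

AUC = 170 mcg/mL·h

Trapezoidal AUC_0→4:
  [0→1]: (0.00+54.29)/2 × 1 = 27.145
  [1→3]: (54.29+26.59)/2 × 2 = 80.88
  [3→4]: (26.59+17.33)/2 × 1 = 21.96
  Sum = 129.985 mcg/mL·h
k_e = ln2 / t½ = 0.693147 / 1.61 = 0.4305 h^-1
Extrapolated tail: C_last / k_e = 17.33 / 0.4305 = 40.256
AUC_0→∞ = 129.985 + 40.256 = 170.241 mcg/mL·h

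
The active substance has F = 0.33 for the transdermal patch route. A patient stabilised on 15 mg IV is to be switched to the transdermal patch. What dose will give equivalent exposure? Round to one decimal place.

D_transdermal = 45.5 mg

For equal systemic exposure: F × D_ev = D_iv
D_ev = D_iv / F = 15 / 0.33 = 45.4545 mg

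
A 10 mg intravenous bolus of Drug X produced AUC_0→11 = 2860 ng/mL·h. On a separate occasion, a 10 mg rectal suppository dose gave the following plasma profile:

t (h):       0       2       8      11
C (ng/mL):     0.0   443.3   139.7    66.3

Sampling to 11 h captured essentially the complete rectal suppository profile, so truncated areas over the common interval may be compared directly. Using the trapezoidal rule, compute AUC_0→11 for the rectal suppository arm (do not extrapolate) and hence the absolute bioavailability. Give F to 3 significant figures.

Trapezoidal AUC_0→11 (rectal suppository):
  [0→2]: (0.0+443.3)/2 × 2 = 443.3
  [2→8]: (443.3+139.7)/2 × 6 = 1749.0
  [8→11]: (139.7+66.3)/2 × 3 = 309.0
  Sum = 2501.3 ng/mL·h
F = (AUC_ev/D_ev)/(AUC_iv/D_iv) = (2501.3/10)/(2860/10) = 250.13/286 = 0.8746

F = 0.875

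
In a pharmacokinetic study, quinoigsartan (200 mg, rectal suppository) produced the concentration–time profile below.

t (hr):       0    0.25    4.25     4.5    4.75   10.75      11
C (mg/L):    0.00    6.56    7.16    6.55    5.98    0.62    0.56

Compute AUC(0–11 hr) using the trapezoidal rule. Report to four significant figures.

Trapezoidal AUC_0→11:
  [0→0.25]: (0.00+6.56)/2 × 0.25 = 0.82
  [0.25→4.25]: (6.56+7.16)/2 × 4 = 27.44
  [4.25→4.5]: (7.16+6.55)/2 × 0.25 = 1.71375
  [4.5→4.75]: (6.55+5.98)/2 × 0.25 = 1.56625
  [4.75→10.75]: (5.98+0.62)/2 × 6 = 19.8
  [10.75→11]: (0.62+0.56)/2 × 0.25 = 0.1475
  Sum = 51.4875 mg/L·hr

AUC = 51.49 mg/L·hr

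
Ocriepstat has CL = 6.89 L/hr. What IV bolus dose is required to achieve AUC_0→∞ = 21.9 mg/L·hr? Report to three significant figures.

Dose_iv = CL × AUC_0→∞
     = 6.89 × 21.9 = 150.891 mg

Dose = 151 mg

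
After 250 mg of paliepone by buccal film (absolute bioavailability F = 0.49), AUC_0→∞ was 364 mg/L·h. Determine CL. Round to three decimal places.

CL = 0.337 L/h

CL = F × Dose / AUC_0→∞
   = 0.49 × 250 / 364 = 0.336538 L/h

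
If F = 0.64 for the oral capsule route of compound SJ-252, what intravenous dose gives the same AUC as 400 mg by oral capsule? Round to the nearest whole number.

Systemic exposure from an extravascular dose = F × D_ev, so the equivalent IV dose is F × D_ev.
D_iv = F × D_ev = 0.64 × 400 = 256 mg

D_iv = 256 mg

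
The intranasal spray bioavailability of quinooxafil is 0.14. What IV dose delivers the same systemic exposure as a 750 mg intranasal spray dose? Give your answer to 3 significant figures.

D_iv = 105 mg

Systemic exposure from an extravascular dose = F × D_ev, so the equivalent IV dose is F × D_ev.
D_iv = F × D_ev = 0.14 × 750 = 105 mg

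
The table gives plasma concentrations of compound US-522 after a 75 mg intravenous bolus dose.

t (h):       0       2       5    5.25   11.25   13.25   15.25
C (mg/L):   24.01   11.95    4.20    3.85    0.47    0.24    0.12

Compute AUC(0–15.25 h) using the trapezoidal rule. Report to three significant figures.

Trapezoidal AUC_0→15.25:
  [0→2]: (24.01+11.95)/2 × 2 = 35.96
  [2→5]: (11.95+4.20)/2 × 3 = 24.225
  [5→5.25]: (4.20+3.85)/2 × 0.25 = 1.00625
  [5.25→11.25]: (3.85+0.47)/2 × 6 = 12.96
  [11.25→13.25]: (0.47+0.24)/2 × 2 = 0.71
  [13.25→15.25]: (0.24+0.12)/2 × 2 = 0.36
  Sum = 75.22125 mg/L·h

AUC = 75.2 mg/L·h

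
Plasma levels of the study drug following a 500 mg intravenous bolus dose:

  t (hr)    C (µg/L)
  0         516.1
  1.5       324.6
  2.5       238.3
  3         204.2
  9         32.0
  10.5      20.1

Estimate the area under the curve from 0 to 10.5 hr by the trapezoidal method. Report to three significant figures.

AUC = 1770 µg/L·hr

Trapezoidal AUC_0→10.5:
  [0→1.5]: (516.1+324.6)/2 × 1.5 = 630.525
  [1.5→2.5]: (324.6+238.3)/2 × 1 = 281.45
  [2.5→3]: (238.3+204.2)/2 × 0.5 = 110.625
  [3→9]: (204.2+32.0)/2 × 6 = 708.6
  [9→10.5]: (32.0+20.1)/2 × 1.5 = 39.075
  Sum = 1770.275 µg/L·hr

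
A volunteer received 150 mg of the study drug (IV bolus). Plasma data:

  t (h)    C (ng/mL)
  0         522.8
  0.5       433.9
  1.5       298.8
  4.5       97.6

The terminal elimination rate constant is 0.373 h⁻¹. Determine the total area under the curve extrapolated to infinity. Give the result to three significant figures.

AUC = 1460 ng/mL·h

Trapezoidal AUC_0→4.5:
  [0→0.5]: (522.8+433.9)/2 × 0.5 = 239.175
  [0.5→1.5]: (433.9+298.8)/2 × 1 = 366.35
  [1.5→4.5]: (298.8+97.6)/2 × 3 = 594.6
  Sum = 1200.125 ng/mL·h
Extrapolated tail: C_last / k_e = 97.6 / 0.373 = 261.662
AUC_0→∞ = 1200.125 + 261.662 = 1461.787 ng/mL·h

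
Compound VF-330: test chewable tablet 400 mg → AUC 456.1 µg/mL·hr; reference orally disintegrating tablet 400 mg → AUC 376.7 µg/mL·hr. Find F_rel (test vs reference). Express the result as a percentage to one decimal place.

F_rel = (AUC_test/D_test) / (AUC_ref/D_ref)
      = (456.1/400) / (376.7/400)
      = 1.14025 / 0.94175 = 1.2108 = 121.08%

F_rel = 121.1%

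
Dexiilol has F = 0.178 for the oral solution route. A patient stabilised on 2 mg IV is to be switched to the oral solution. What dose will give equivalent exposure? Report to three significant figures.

D_oral = 11.2 mg

For equal systemic exposure: F × D_ev = D_iv
D_ev = D_iv / F = 2 / 0.178 = 11.236 mg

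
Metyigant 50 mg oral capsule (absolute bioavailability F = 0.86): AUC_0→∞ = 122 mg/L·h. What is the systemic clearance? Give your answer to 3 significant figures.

CL = 0.352 L/h

CL = F × Dose / AUC_0→∞
   = 0.86 × 50 / 122 = 0.352459 L/h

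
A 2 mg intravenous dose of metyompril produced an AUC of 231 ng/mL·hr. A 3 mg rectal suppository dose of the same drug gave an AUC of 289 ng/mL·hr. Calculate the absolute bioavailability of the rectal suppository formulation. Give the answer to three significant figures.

F = 0.834

F = (AUC_ev / D_ev) / (AUC_iv / D_iv)
  = (289/3) / (231/2)
  = 96.3333 / 115.5 = 0.8341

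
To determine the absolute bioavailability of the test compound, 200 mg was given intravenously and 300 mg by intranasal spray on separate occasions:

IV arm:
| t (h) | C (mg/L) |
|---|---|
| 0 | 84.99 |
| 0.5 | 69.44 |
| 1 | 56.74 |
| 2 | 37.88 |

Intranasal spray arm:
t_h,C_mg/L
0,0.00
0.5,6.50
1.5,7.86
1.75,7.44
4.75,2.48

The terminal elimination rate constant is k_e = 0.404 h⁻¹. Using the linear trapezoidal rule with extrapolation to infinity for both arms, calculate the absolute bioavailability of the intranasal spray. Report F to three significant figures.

F = 0.100

Trapezoidal AUC_0→2 (IV):
  [0→0.5]: (84.99+69.44)/2 × 0.5 = 38.6075
  [0.5→1]: (69.44+56.74)/2 × 0.5 = 31.545
  [1→2]: (56.74+37.88)/2 × 1 = 47.31
  Sum = 117.4625 mg/L·h
IV tail: 37.88/0.404 = 93.762; AUC_iv,0→∞ = 117.4625 + 93.762 = 211.2245 mg/L·h
Trapezoidal AUC_0→4.75 (intranasal spray):
  [0→0.5]: (0.00+6.50)/2 × 0.5 = 1.625
  [0.5→1.5]: (6.50+7.86)/2 × 1 = 7.18
  [1.5→1.75]: (7.86+7.44)/2 × 0.25 = 1.9125
  [1.75→4.75]: (7.44+2.48)/2 × 3 = 14.88
  Sum = 25.5975 mg/L·h
intranasal spray tail: 2.48/0.404 = 6.139; AUC_ev,0→∞ = 25.5975 + 6.139 = 31.7365 mg/L·h
F = (AUC_ev/D_ev)/(AUC_iv/D_iv) = (31.7365/300)/(211.2245/200) = 0.105788/1.0561225 = 0.1002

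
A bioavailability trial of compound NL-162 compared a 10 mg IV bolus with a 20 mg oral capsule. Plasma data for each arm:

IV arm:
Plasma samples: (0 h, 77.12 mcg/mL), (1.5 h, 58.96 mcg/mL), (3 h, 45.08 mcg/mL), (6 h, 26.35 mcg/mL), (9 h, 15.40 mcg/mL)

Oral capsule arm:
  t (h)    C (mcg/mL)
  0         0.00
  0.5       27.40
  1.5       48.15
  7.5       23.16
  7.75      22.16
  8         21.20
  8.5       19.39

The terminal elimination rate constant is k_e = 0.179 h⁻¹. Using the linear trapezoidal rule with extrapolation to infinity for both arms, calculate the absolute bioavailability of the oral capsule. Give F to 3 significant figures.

F = 0.445

Trapezoidal AUC_0→9 (IV):
  [0→1.5]: (77.12+58.96)/2 × 1.5 = 102.06
  [1.5→3]: (58.96+45.08)/2 × 1.5 = 78.03
  [3→6]: (45.08+26.35)/2 × 3 = 107.145
  [6→9]: (26.35+15.40)/2 × 3 = 62.625
  Sum = 349.86 mcg/mL·h
IV tail: 15.40/0.179 = 86.034; AUC_iv,0→∞ = 349.86 + 86.034 = 435.894 mcg/mL·h
Trapezoidal AUC_0→8.5 (oral capsule):
  [0→0.5]: (0.00+27.40)/2 × 0.5 = 6.85
  [0.5→1.5]: (27.40+48.15)/2 × 1 = 37.775
  [1.5→7.5]: (48.15+23.16)/2 × 6 = 213.93
  [7.5→7.75]: (23.16+22.16)/2 × 0.25 = 5.665
  [7.75→8]: (22.16+21.20)/2 × 0.25 = 5.42
  [8→8.5]: (21.20+19.39)/2 × 0.5 = 10.1475
  Sum = 279.7875 mcg/mL·h
oral capsule tail: 19.39/0.179 = 108.324; AUC_ev,0→∞ = 279.7875 + 108.324 = 388.1115 mcg/mL·h
F = (AUC_ev/D_ev)/(AUC_iv/D_iv) = (388.1115/20)/(435.894/10) = 19.405575/43.5894 = 0.4452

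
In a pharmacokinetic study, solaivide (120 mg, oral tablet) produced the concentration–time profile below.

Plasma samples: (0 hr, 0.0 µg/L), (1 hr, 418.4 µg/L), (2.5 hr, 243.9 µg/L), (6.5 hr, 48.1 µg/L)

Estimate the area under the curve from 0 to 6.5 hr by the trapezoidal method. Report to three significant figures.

Trapezoidal AUC_0→6.5:
  [0→1]: (0.0+418.4)/2 × 1 = 209.2
  [1→2.5]: (418.4+243.9)/2 × 1.5 = 496.725
  [2.5→6.5]: (243.9+48.1)/2 × 4 = 584.0
  Sum = 1289.925 µg/L·hr

AUC = 1290 µg/L·hr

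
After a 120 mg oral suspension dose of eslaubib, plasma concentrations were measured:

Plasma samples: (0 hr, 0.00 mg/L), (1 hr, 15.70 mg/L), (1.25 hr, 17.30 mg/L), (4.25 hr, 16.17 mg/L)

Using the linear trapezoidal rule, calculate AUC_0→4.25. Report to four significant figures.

Trapezoidal AUC_0→4.25:
  [0→1]: (0.00+15.70)/2 × 1 = 7.85
  [1→1.25]: (15.70+17.30)/2 × 0.25 = 4.125
  [1.25→4.25]: (17.30+16.17)/2 × 3 = 50.205
  Sum = 62.18 mg/L·hr

AUC = 62.18 mg/L·hr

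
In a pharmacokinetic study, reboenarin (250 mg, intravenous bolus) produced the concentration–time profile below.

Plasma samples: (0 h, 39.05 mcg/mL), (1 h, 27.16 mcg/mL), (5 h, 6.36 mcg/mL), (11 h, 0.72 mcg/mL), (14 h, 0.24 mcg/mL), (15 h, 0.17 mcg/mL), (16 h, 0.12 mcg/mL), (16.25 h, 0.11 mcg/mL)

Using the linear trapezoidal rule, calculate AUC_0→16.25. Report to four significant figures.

Trapezoidal AUC_0→16.25:
  [0→1]: (39.05+27.16)/2 × 1 = 33.105
  [1→5]: (27.16+6.36)/2 × 4 = 67.04
  [5→11]: (6.36+0.72)/2 × 6 = 21.24
  [11→14]: (0.72+0.24)/2 × 3 = 1.44
  [14→15]: (0.24+0.17)/2 × 1 = 0.205
  [15→16]: (0.17+0.12)/2 × 1 = 0.145
  [16→16.25]: (0.12+0.11)/2 × 0.25 = 0.02875
  Sum = 123.20375 mcg/mL·h

AUC = 123.2 mcg/mL·h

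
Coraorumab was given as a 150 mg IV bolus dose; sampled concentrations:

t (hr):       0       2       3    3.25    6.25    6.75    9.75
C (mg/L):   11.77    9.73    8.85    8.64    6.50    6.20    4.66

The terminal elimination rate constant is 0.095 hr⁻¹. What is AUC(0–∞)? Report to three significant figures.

Trapezoidal AUC_0→9.75:
  [0→2]: (11.77+9.73)/2 × 2 = 21.5
  [2→3]: (9.73+8.85)/2 × 1 = 9.29
  [3→3.25]: (8.85+8.64)/2 × 0.25 = 2.18625
  [3.25→6.25]: (8.64+6.50)/2 × 3 = 22.71
  [6.25→6.75]: (6.50+6.20)/2 × 0.5 = 3.175
  [6.75→9.75]: (6.20+4.66)/2 × 3 = 16.29
  Sum = 75.15125 mg/L·hr
Extrapolated tail: C_last / k_e = 4.66 / 0.095 = 49.053
AUC_0→∞ = 75.15125 + 49.053 = 124.20425 mg/L·hr

AUC = 124 mg/L·hr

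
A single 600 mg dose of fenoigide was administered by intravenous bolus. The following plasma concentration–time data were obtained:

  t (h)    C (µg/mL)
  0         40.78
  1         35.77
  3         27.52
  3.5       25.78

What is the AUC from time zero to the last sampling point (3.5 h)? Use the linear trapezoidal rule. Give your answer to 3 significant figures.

AUC = 115 µg/mL·h

Trapezoidal AUC_0→3.5:
  [0→1]: (40.78+35.77)/2 × 1 = 38.275
  [1→3]: (35.77+27.52)/2 × 2 = 63.29
  [3→3.5]: (27.52+25.78)/2 × 0.5 = 13.325
  Sum = 114.89 µg/mL·h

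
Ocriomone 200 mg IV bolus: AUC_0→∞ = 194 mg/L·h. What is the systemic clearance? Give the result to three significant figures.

CL = 1.03 L/h

CL = Dose_iv / AUC_0→∞
   = 200 / 194 = 1.03093 L/h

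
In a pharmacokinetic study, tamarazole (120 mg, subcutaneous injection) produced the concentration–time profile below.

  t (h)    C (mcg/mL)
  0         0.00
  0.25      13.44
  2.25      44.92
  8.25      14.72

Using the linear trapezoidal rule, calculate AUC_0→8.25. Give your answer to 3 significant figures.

Trapezoidal AUC_0→8.25:
  [0→0.25]: (0.00+13.44)/2 × 0.25 = 1.68
  [0.25→2.25]: (13.44+44.92)/2 × 2 = 58.36
  [2.25→8.25]: (44.92+14.72)/2 × 6 = 178.92
  Sum = 238.96 mcg/mL·h

AUC = 239 mcg/mL·h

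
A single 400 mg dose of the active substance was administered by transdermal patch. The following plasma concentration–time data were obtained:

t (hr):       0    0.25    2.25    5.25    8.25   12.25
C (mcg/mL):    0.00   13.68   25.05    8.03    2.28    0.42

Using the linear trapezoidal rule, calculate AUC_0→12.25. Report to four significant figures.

Trapezoidal AUC_0→12.25:
  [0→0.25]: (0.00+13.68)/2 × 0.25 = 1.71
  [0.25→2.25]: (13.68+25.05)/2 × 2 = 38.73
  [2.25→5.25]: (25.05+8.03)/2 × 3 = 49.62
  [5.25→8.25]: (8.03+2.28)/2 × 3 = 15.465
  [8.25→12.25]: (2.28+0.42)/2 × 4 = 5.4
  Sum = 110.925 mcg/mL·hr

AUC = 110.9 mcg/mL·hr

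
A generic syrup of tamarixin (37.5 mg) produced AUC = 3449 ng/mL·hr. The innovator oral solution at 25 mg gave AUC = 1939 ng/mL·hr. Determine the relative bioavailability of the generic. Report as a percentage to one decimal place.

F_rel = 118.6%

F_rel = (AUC_test/D_test) / (AUC_ref/D_ref)
      = (3449/37.5) / (1939/25)
      = 91.9733 / 77.56 = 1.1858 = 118.58%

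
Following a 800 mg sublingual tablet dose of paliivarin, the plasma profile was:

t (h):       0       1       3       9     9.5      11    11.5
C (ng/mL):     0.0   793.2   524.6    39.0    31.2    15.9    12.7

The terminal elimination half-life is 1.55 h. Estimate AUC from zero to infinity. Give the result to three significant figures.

Trapezoidal AUC_0→11.5:
  [0→1]: (0.0+793.2)/2 × 1 = 396.6
  [1→3]: (793.2+524.6)/2 × 2 = 1317.8
  [3→9]: (524.6+39.0)/2 × 6 = 1690.8
  [9→9.5]: (39.0+31.2)/2 × 0.5 = 17.55
  [9.5→11]: (31.2+15.9)/2 × 1.5 = 35.325
  [11→11.5]: (15.9+12.7)/2 × 0.5 = 7.15
  Sum = 3465.225 ng/mL·h
k_e = ln2 / t½ = 0.693147 / 1.55 = 0.4472 h^-1
Extrapolated tail: C_last / k_e = 12.7 / 0.4472 = 28.399
AUC_0→∞ = 3465.225 + 28.399 = 3493.624 ng/mL·h

AUC = 3490 ng/mL·h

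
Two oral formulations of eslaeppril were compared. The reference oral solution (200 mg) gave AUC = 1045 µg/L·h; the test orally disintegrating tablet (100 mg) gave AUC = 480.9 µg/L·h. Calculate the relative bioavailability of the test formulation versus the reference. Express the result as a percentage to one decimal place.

F_rel = 92.0%

F_rel = (AUC_test/D_test) / (AUC_ref/D_ref)
      = (480.9/100) / (1045/200)
      = 4.809 / 5.225 = 0.9204 = 92.04%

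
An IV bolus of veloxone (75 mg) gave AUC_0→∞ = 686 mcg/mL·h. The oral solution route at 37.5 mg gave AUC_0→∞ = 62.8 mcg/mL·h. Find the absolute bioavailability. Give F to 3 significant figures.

F = (AUC_ev / D_ev) / (AUC_iv / D_iv)
  = (62.8/37.5) / (686/75)
  = 1.67467 / 9.14667 = 0.1831

F = 0.183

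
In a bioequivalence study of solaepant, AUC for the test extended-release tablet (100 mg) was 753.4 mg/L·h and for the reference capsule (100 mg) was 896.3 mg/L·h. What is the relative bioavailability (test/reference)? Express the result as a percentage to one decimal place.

F_rel = 84.1%

F_rel = (AUC_test/D_test) / (AUC_ref/D_ref)
      = (753.4/100) / (896.3/100)
      = 7.534 / 8.963 = 0.8406 = 84.06%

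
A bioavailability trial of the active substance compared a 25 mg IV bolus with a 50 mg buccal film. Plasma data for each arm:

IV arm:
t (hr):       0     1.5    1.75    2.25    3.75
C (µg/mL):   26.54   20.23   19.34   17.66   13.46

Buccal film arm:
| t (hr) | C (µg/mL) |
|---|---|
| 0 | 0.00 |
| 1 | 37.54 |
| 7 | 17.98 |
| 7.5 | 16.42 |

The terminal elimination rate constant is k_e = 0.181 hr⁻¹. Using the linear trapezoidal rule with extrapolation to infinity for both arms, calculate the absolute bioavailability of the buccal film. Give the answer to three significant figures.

F = 0.968

Trapezoidal AUC_0→3.75 (IV):
  [0→1.5]: (26.54+20.23)/2 × 1.5 = 35.0775
  [1.5→1.75]: (20.23+19.34)/2 × 0.25 = 4.94625
  [1.75→2.25]: (19.34+17.66)/2 × 0.5 = 9.25
  [2.25→3.75]: (17.66+13.46)/2 × 1.5 = 23.34
  Sum = 72.61375 µg/mL·hr
IV tail: 13.46/0.181 = 74.365; AUC_iv,0→∞ = 72.61375 + 74.365 = 146.97875 µg/mL·hr
Trapezoidal AUC_0→7.5 (buccal film):
  [0→1]: (0.00+37.54)/2 × 1 = 18.77
  [1→7]: (37.54+17.98)/2 × 6 = 166.56
  [7→7.5]: (17.98+16.42)/2 × 0.5 = 8.6
  Sum = 193.93 µg/mL·hr
buccal film tail: 16.42/0.181 = 90.718; AUC_ev,0→∞ = 193.93 + 90.718 = 284.648 µg/mL·hr
F = (AUC_ev/D_ev)/(AUC_iv/D_iv) = (284.648/50)/(146.97875/25) = 5.69296/5.87915 = 0.9683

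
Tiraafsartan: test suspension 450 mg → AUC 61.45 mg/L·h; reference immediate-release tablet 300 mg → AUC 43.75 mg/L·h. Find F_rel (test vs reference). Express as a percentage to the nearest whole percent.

F_rel = (AUC_test/D_test) / (AUC_ref/D_ref)
      = (61.45/450) / (43.75/300)
      = 0.136556 / 0.145833 = 0.9364 = 93.64%

F_rel = 94%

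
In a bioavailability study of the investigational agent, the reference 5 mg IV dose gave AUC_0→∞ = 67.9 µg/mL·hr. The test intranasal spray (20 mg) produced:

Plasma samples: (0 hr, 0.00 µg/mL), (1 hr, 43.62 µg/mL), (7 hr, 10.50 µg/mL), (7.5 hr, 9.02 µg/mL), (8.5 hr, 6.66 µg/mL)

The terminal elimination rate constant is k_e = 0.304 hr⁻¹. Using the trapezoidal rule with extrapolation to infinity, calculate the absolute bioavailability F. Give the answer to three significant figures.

F = 0.806

Trapezoidal AUC_0→8.5 (intranasal spray):
  [0→1]: (0.00+43.62)/2 × 1 = 21.81
  [1→7]: (43.62+10.50)/2 × 6 = 162.36
  [7→7.5]: (10.50+9.02)/2 × 0.5 = 4.88
  [7.5→8.5]: (9.02+6.66)/2 × 1 = 7.84
  Sum = 196.89 µg/mL·hr
Tail: C_last/k_e = 6.66/0.304 = 21.908
AUC_0→∞ (intranasal spray) = 196.89 + 21.908 = 218.798 µg/mL·hr
F = (AUC_ev/D_ev)/(AUC_iv/D_iv) = (218.798/20)/(67.9/5) = 10.9399/13.58 = 0.8056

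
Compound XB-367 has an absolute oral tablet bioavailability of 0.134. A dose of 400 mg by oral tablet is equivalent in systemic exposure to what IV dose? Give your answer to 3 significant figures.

Systemic exposure from an extravascular dose = F × D_ev, so the equivalent IV dose is F × D_ev.
D_iv = F × D_ev = 0.134 × 400 = 53.6 mg

D_iv = 53.6 mg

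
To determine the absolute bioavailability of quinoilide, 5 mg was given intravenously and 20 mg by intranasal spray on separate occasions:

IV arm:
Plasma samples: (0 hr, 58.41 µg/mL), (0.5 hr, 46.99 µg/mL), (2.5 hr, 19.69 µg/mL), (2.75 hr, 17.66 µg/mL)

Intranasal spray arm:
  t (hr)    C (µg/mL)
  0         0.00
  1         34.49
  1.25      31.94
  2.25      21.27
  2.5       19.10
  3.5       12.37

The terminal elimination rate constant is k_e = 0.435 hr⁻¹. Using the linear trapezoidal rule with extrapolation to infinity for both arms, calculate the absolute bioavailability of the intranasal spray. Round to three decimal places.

F = 0.183

Trapezoidal AUC_0→2.75 (IV):
  [0→0.5]: (58.41+46.99)/2 × 0.5 = 26.35
  [0.5→2.5]: (46.99+19.69)/2 × 2 = 66.68
  [2.5→2.75]: (19.69+17.66)/2 × 0.25 = 4.66875
  Sum = 97.69875 µg/mL·hr
IV tail: 17.66/0.435 = 40.598; AUC_iv,0→∞ = 97.69875 + 40.598 = 138.29675 µg/mL·hr
Trapezoidal AUC_0→3.5 (intranasal spray):
  [0→1]: (0.00+34.49)/2 × 1 = 17.245
  [1→1.25]: (34.49+31.94)/2 × 0.25 = 8.30375
  [1.25→2.25]: (31.94+21.27)/2 × 1 = 26.605
  [2.25→2.5]: (21.27+19.10)/2 × 0.25 = 5.04625
  [2.5→3.5]: (19.10+12.37)/2 × 1 = 15.735
  Sum = 72.935 µg/mL·hr
intranasal spray tail: 12.37/0.435 = 28.437; AUC_ev,0→∞ = 72.935 + 28.437 = 101.372 µg/mL·hr
F = (AUC_ev/D_ev)/(AUC_iv/D_iv) = (101.372/20)/(138.29675/5) = 5.0686/27.65935 = 0.1833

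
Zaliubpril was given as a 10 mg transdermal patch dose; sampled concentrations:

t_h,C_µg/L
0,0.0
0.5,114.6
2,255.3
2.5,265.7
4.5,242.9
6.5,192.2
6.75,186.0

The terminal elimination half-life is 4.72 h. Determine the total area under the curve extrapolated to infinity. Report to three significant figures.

Trapezoidal AUC_0→6.75:
  [0→0.5]: (0.0+114.6)/2 × 0.5 = 28.65
  [0.5→2]: (114.6+255.3)/2 × 1.5 = 277.425
  [2→2.5]: (255.3+265.7)/2 × 0.5 = 130.25
  [2.5→4.5]: (265.7+242.9)/2 × 2 = 508.6
  [4.5→6.5]: (242.9+192.2)/2 × 2 = 435.1
  [6.5→6.75]: (192.2+186.0)/2 × 0.25 = 47.275
  Sum = 1427.3 µg/L·h
k_e = ln2 / t½ = 0.693147 / 4.72 = 0.1469 h^-1
Extrapolated tail: C_last / k_e = 186.0 / 0.1469 = 1266.167
AUC_0→∞ = 1427.3 + 1266.167 = 2693.467 µg/L·h

AUC = 2690 µg/L·h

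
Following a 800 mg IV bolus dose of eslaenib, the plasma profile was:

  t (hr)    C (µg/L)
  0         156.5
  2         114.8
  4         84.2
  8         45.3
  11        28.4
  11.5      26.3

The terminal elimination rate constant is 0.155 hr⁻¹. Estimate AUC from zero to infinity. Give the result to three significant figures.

AUC = 1020 µg/L·hr

Trapezoidal AUC_0→11.5:
  [0→2]: (156.5+114.8)/2 × 2 = 271.3
  [2→4]: (114.8+84.2)/2 × 2 = 199.0
  [4→8]: (84.2+45.3)/2 × 4 = 259.0
  [8→11]: (45.3+28.4)/2 × 3 = 110.55
  [11→11.5]: (28.4+26.3)/2 × 0.5 = 13.675
  Sum = 853.525 µg/L·hr
Extrapolated tail: C_last / k_e = 26.3 / 0.155 = 169.677
AUC_0→∞ = 853.525 + 169.677 = 1023.202 µg/L·hr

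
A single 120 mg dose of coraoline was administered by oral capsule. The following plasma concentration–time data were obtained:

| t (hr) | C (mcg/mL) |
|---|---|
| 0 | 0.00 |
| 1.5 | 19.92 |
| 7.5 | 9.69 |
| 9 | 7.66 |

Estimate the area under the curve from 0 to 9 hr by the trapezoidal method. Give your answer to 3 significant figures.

Trapezoidal AUC_0→9:
  [0→1.5]: (0.00+19.92)/2 × 1.5 = 14.94
  [1.5→7.5]: (19.92+9.69)/2 × 6 = 88.83
  [7.5→9]: (9.69+7.66)/2 × 1.5 = 13.0125
  Sum = 116.7825 mcg/mL·hr

AUC = 117 mcg/mL·hr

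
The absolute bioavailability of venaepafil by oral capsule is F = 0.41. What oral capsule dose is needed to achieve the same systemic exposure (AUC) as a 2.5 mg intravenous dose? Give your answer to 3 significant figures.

For equal systemic exposure: F × D_ev = D_iv
D_ev = D_iv / F = 2.5 / 0.41 = 6.09756 mg

D_oral = 6.10 mg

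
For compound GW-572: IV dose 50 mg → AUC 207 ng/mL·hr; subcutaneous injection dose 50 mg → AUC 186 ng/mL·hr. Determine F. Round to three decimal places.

F = 0.899

F = (AUC_ev / D_ev) / (AUC_iv / D_iv)
  = (186/50) / (207/50)
  = 3.72 / 4.14 = 0.8986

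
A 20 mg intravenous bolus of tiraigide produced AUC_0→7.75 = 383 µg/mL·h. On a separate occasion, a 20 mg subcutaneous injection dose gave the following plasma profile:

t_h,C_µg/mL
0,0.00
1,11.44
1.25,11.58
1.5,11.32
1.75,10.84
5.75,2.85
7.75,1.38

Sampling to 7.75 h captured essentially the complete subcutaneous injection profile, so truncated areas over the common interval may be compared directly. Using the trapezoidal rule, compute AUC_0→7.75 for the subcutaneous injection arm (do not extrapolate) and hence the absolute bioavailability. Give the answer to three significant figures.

F = 0.120

Trapezoidal AUC_0→7.75 (subcutaneous injection):
  [0→1]: (0.00+11.44)/2 × 1 = 5.72
  [1→1.25]: (11.44+11.58)/2 × 0.25 = 2.8775
  [1.25→1.5]: (11.58+11.32)/2 × 0.25 = 2.8625
  [1.5→1.75]: (11.32+10.84)/2 × 0.25 = 2.77
  [1.75→5.75]: (10.84+2.85)/2 × 4 = 27.38
  [5.75→7.75]: (2.85+1.38)/2 × 2 = 4.23
  Sum = 45.84 µg/mL·h
F = (AUC_ev/D_ev)/(AUC_iv/D_iv) = (45.84/20)/(383/20) = 2.292/19.15 = 0.1197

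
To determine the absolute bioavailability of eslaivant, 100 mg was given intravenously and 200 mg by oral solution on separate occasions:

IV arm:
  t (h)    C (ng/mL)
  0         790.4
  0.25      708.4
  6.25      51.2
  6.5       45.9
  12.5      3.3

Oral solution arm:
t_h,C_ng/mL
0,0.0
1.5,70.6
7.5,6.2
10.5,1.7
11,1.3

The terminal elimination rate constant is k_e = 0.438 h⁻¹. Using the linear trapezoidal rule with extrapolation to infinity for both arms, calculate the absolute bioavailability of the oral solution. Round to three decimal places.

Trapezoidal AUC_0→12.5 (IV):
  [0→0.25]: (790.4+708.4)/2 × 0.25 = 187.35
  [0.25→6.25]: (708.4+51.2)/2 × 6 = 2278.8
  [6.25→6.5]: (51.2+45.9)/2 × 0.25 = 12.1375
  [6.5→12.5]: (45.9+3.3)/2 × 6 = 147.6
  Sum = 2625.8875 ng/mL·h
IV tail: 3.3/0.438 = 7.534; AUC_iv,0→∞ = 2625.8875 + 7.534 = 2633.4215 ng/mL·h
Trapezoidal AUC_0→11 (oral solution):
  [0→1.5]: (0.0+70.6)/2 × 1.5 = 52.95
  [1.5→7.5]: (70.6+6.2)/2 × 6 = 230.4
  [7.5→10.5]: (6.2+1.7)/2 × 3 = 11.85
  [10.5→11]: (1.7+1.3)/2 × 0.5 = 0.75
  Sum = 295.95 ng/mL·h
oral solution tail: 1.3/0.438 = 2.968; AUC_ev,0→∞ = 295.95 + 2.968 = 298.918 ng/mL·h
F = (AUC_ev/D_ev)/(AUC_iv/D_iv) = (298.918/200)/(2633.4215/100) = 1.49459/26.334215 = 0.0568

F = 0.057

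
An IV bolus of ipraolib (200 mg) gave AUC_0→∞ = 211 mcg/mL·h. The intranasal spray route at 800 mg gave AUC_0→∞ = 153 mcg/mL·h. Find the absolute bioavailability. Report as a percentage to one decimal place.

F = 18.1%

F = (AUC_ev / D_ev) / (AUC_iv / D_iv)
  = (153/800) / (211/200)
  = 0.19125 / 1.055 = 0.1813
  = 18.13%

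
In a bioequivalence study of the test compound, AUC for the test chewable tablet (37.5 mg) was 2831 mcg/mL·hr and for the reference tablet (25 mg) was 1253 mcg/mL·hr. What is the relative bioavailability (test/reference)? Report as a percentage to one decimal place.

F_rel = 150.6%

F_rel = (AUC_test/D_test) / (AUC_ref/D_ref)
      = (2831/37.5) / (1253/25)
      = 75.4933 / 50.12 = 1.5063 = 150.63%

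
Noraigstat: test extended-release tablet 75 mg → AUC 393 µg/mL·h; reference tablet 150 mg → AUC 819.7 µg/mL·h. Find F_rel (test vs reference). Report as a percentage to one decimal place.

F_rel = (AUC_test/D_test) / (AUC_ref/D_ref)
      = (393/75) / (819.7/150)
      = 5.24 / 5.46467 = 0.9589 = 95.89%

F_rel = 95.9%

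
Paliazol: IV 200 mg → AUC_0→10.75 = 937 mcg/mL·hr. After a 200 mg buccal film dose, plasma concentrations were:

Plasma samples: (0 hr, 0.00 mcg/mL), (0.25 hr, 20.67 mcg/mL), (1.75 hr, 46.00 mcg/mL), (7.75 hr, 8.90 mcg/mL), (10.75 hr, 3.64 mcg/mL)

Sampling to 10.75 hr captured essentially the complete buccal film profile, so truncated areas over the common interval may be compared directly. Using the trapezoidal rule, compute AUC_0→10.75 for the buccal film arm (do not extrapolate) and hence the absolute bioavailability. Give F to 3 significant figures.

Trapezoidal AUC_0→10.75 (buccal film):
  [0→0.25]: (0.00+20.67)/2 × 0.25 = 2.58375
  [0.25→1.75]: (20.67+46.00)/2 × 1.5 = 50.0025
  [1.75→7.75]: (46.00+8.90)/2 × 6 = 164.7
  [7.75→10.75]: (8.90+3.64)/2 × 3 = 18.81
  Sum = 236.09625 mcg/mL·hr
F = (AUC_ev/D_ev)/(AUC_iv/D_iv) = (236.09625/200)/(937/200) = 1.18048/4.685 = 0.2520

F = 0.252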